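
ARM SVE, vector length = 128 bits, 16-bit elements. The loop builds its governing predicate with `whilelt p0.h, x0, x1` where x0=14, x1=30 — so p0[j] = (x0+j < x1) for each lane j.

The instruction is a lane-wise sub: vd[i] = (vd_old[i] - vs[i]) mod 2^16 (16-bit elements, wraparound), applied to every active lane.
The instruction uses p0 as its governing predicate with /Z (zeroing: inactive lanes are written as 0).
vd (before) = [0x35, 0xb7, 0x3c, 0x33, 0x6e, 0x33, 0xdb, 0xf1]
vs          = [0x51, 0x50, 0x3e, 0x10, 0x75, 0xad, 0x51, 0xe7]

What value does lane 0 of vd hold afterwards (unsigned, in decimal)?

128-bit reg / 16-bit elem → 8 lanes
active while 14+j < 30, i.e. j ∈ [0,16) capped at 8 ⇒ 8
vd[0] sub(0x35,0x51) -> 0xffe4
vd[1] sub(0xb7,0x50) -> 0x67
vd[2] sub(0x3c,0x3e) -> 0xfffe
vd[3] sub(0x33,0x10) -> 0x23
vd[4] sub(0x6e,0x75) -> 0xfff9
vd[5] sub(0x33,0xad) -> 0xff86
vd[6] sub(0xdb,0x51) -> 0x8a
vd[7] sub(0xf1,0xe7) -> 0x0a

vd[0] = 65508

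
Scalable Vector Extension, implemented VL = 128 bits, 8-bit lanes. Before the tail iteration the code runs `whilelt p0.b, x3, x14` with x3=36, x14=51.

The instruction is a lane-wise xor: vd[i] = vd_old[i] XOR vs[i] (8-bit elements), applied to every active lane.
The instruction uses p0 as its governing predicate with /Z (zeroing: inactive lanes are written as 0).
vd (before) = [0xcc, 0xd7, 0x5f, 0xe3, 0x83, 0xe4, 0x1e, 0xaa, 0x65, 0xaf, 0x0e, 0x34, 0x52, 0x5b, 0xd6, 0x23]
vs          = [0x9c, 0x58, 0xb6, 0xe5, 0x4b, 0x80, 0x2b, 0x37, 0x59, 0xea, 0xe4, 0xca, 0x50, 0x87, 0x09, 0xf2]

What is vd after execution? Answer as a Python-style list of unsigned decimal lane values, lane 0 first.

128-bit reg / 8-bit elem → 16 lanes
whilelt: lane j active iff 36+j < 51 → j < 15 → 15 active
lane  0: xor(0xcc,0x9c) ⇒ 0x50
lane  1: xor(0xd7,0x58) ⇒ 0x8f
lane  2: xor(0x5f,0xb6) ⇒ 0xe9
lane  3: xor(0xe3,0xe5) ⇒ 0x06
lane  4: xor(0x83,0x4b) ⇒ 0xc8
lane  5: xor(0xe4,0x80) ⇒ 0x64
lane  6: xor(0x1e,0x2b) ⇒ 0x35
lane  7: xor(0xaa,0x37) ⇒ 0x9d
lane  8: xor(0x65,0x59) ⇒ 0x3c
lane  9: xor(0xaf,0xea) ⇒ 0x45
lane 10: xor(0x0e,0xe4) ⇒ 0xea
lane 11: xor(0x34,0xca) ⇒ 0xfe
lane 12: xor(0x52,0x50) ⇒ 0x02
lane 13: xor(0x5b,0x87) ⇒ 0xdc
lane 14: xor(0xd6,0x09) ⇒ 0xdf
lane 15: tail/zero ⇒ 0x00

vd = [80, 143, 233, 6, 200, 100, 53, 157, 60, 69, 234, 254, 2, 220, 223, 0]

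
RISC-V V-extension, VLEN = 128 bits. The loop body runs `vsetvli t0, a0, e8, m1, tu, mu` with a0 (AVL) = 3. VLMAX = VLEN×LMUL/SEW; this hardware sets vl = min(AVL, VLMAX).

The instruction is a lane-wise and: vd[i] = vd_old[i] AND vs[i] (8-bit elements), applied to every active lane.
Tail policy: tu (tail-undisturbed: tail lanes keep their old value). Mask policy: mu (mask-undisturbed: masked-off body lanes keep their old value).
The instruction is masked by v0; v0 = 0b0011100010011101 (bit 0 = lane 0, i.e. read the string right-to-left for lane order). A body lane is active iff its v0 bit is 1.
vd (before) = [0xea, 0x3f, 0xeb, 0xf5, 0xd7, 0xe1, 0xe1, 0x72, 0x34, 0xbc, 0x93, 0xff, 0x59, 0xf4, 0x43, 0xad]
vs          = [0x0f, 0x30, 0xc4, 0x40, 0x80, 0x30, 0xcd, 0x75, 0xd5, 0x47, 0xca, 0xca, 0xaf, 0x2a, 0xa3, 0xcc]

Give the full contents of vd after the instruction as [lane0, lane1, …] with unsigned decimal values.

vd = [10, 63, 192, 245, 215, 225, 225, 114, 52, 188, 147, 255, 89, 244, 67, 173]

lanes per group: 128·1/8 = 16
vl ← min(3, 16) = 3
vd[0] and(0xea,0x0f) -> 0x0a
vd[1] mask-off/keep -> 0x3f
vd[2] and(0xeb,0xc4) -> 0xc0
vd[3] tail/keep -> 0xf5
vd[4] tail/keep -> 0xd7
vd[5] tail/keep -> 0xe1
vd[6] tail/keep -> 0xe1
vd[7] tail/keep -> 0x72
vd[8] tail/keep -> 0x34
vd[9] tail/keep -> 0xbc
vd[10] tail/keep -> 0x93
vd[11] tail/keep -> 0xff
vd[12] tail/keep -> 0x59
vd[13] tail/keep -> 0xf4
vd[14] tail/keep -> 0x43
vd[15] tail/keep -> 0xad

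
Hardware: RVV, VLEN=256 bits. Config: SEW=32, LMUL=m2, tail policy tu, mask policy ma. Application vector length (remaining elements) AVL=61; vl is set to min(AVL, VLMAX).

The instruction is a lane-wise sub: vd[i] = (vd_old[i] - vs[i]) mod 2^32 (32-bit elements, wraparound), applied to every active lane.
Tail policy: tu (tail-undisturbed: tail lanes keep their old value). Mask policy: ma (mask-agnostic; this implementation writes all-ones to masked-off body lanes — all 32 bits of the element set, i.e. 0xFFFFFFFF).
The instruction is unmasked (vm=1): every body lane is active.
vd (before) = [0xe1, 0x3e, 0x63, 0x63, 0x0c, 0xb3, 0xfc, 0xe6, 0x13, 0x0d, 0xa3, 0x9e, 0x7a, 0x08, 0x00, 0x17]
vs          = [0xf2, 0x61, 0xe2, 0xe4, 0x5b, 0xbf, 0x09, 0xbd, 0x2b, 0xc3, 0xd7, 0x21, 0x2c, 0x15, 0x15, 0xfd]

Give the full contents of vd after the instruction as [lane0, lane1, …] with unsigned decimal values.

vd = [4294967279, 4294967261, 4294967169, 4294967167, 4294967217, 4294967284, 243, 41, 4294967272, 4294967114, 4294967244, 125, 78, 4294967283, 4294967275, 4294967066]

lanes per group: 256·2/32 = 16
vl ← min(61, 16) = 16
[0] sub(0xe1,0xf2) = 0xffffffef
[1] sub(0x3e,0x61) = 0xffffffdd
[2] sub(0x63,0xe2) = 0xffffff81
[3] sub(0x63,0xe4) = 0xffffff7f
[4] sub(0x0c,0x5b) = 0xffffffb1
[5] sub(0xb3,0xbf) = 0xfffffff4
[6] sub(0xfc,0x09) = 0xf3
[7] sub(0xe6,0xbd) = 0x29
[8] sub(0x13,0x2b) = 0xffffffe8
[9] sub(0x0d,0xc3) = 0xffffff4a
[10] sub(0xa3,0xd7) = 0xffffffcc
[11] sub(0x9e,0x21) = 0x7d
[12] sub(0x7a,0x2c) = 0x4e
[13] sub(0x08,0x15) = 0xfffffff3
[14] sub(0x00,0x15) = 0xffffffeb
[15] sub(0x17,0xfd) = 0xffffff1a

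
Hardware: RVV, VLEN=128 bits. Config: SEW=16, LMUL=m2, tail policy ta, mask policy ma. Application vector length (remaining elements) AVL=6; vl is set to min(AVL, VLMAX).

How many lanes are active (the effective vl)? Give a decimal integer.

lanes per group: 128·2/16 = 16
vl ← min(6, 16) = 6

vl = 6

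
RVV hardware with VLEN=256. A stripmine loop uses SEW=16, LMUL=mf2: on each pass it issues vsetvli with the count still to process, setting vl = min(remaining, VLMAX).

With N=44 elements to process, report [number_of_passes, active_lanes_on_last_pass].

VLMAX = (256 × 1/2) / 16 = 8 lanes
iterations = ceil(44/8) = 6; final-pass vl = 4

[iterations, last_vl] = [6, 4]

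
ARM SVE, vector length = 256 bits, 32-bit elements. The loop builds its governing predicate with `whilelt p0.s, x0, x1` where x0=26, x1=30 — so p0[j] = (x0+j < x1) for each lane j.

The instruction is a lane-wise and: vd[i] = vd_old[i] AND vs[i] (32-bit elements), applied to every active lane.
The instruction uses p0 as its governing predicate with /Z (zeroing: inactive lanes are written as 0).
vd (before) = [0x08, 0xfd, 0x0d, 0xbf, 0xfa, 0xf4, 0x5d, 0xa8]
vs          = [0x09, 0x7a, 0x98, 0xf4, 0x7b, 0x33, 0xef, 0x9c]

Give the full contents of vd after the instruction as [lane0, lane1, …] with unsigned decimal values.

256-bit reg / 32-bit elem → 8 lanes
active while 26+j < 30, i.e. j ∈ [0,4) capped at 8 ⇒ 4
lane  0: and(0x08,0x09) ⇒ 0x08
lane  1: and(0xfd,0x7a) ⇒ 0x78
lane  2: and(0x0d,0x98) ⇒ 0x08
lane  3: and(0xbf,0xf4) ⇒ 0xb4
lane  4: tail/zero ⇒ 0x00
lane  5: tail/zero ⇒ 0x00
lane  6: tail/zero ⇒ 0x00
lane  7: tail/zero ⇒ 0x00

vd = [8, 120, 8, 180, 0, 0, 0, 0]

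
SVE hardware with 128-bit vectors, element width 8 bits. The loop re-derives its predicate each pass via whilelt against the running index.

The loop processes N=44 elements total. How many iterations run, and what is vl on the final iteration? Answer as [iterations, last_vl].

128-bit reg / 8-bit elem → 16 lanes
iterations = ceil(44/16) = 3; final-pass vl = 12

[iterations, last_vl] = [3, 12]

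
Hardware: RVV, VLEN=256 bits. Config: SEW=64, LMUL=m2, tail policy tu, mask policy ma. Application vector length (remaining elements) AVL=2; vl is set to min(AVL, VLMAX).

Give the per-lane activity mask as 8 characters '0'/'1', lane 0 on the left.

lanes per group: 256·2/64 = 8
vl = min(AVL, VLMAX) = min(2, 8) = 2
bits (lane 0 leftmost): 11000000

predicate = 11000000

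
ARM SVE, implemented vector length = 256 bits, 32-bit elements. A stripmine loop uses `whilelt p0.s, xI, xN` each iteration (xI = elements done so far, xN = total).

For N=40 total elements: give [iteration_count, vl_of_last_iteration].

[iterations, last_vl] = [5, 8]

lane count: 256 div 32 = 8
iterations = ceil(40/8) = 5; final-pass vl = 8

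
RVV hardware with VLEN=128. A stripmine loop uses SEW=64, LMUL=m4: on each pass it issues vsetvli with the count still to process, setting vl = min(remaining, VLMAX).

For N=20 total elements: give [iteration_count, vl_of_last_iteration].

[iterations, last_vl] = [3, 4]

VLMAX = VLEN×LMUL/SEW = 128×4/64 = 8
N=20: ⌈20/8⌉ = 3 iters; last vl = 20 − 2×8 = 4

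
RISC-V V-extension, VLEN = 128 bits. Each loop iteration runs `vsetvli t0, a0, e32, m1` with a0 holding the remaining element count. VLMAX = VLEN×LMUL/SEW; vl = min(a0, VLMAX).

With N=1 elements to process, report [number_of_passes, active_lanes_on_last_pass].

lanes per group: 128·1/32 = 4
iterations = ceil(1/4) = 1; final-pass vl = 1

[iterations, last_vl] = [1, 1]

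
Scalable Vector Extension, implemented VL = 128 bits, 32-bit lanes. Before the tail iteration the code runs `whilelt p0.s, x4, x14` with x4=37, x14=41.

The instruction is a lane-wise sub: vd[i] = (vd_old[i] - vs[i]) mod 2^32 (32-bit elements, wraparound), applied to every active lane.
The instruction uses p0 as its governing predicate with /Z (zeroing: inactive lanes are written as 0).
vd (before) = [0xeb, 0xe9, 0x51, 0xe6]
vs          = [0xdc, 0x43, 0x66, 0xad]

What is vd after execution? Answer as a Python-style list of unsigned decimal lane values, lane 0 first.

lane count: 128 div 32 = 4
whilelt: lane j active iff 37+j < 41 → j < 4 → 4 active
vd[0] sub(0xeb,0xdc) -> 0x0f
vd[1] sub(0xe9,0x43) -> 0xa6
vd[2] sub(0x51,0x66) -> 0xffffffeb
vd[3] sub(0xe6,0xad) -> 0x39

vd = [15, 166, 4294967275, 57]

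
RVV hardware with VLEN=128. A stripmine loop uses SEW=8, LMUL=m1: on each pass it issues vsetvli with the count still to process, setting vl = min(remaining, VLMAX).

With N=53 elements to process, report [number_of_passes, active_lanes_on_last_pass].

VLMAX = VLEN×LMUL/SEW = 128×1/8 = 16
53 elements at 16/iter → 4 passes, remainder 5 on the last

[iterations, last_vl] = [4, 5]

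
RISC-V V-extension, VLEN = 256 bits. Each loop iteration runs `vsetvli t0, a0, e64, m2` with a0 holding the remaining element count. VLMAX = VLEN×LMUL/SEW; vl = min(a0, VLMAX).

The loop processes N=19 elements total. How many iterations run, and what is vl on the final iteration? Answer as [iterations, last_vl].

[iterations, last_vl] = [3, 3]

VLMAX = VLEN×LMUL/SEW = 256×2/64 = 8
19 elements at 8/iter → 3 passes, remainder 3 on the last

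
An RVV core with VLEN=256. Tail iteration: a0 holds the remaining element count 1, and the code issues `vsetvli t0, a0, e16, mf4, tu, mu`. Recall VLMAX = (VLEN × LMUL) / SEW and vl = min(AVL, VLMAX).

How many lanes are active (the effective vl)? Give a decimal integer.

lanes per group: 256·1/4/16 = 4
AVL=1 ≤ VLMAX=4, so vl = 1

vl = 1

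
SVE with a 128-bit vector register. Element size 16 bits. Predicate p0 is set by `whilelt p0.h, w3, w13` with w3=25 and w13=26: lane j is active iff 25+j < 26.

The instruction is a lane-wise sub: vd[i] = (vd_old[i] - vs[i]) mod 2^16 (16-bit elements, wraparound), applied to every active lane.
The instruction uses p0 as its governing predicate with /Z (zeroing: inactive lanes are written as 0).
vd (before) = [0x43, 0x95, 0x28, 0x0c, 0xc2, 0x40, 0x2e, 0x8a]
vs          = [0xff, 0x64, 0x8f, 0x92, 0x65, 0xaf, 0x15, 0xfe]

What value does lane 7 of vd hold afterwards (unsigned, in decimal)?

lane count: 128 div 16 = 8
p0[j] = (25+j < 26); true for j=0..0 → 1 lanes set
lane  0: sub(0x43,0xff) ⇒ 0xff44
lane  1: tail/zero ⇒ 0x00
lane  2: tail/zero ⇒ 0x00
lane  3: tail/zero ⇒ 0x00
lane  4: tail/zero ⇒ 0x00
lane  5: tail/zero ⇒ 0x00
lane  6: tail/zero ⇒ 0x00
lane  7: tail/zero ⇒ 0x00

vd[7] = 0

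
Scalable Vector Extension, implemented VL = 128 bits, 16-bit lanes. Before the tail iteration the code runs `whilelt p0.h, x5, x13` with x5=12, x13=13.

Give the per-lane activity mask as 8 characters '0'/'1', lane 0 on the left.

predicate = 10000000

lane count: 128 div 16 = 8
whilelt: lane j active iff 12+j < 13 → j < 1 → 1 active
bits (lane 0 leftmost): 10000000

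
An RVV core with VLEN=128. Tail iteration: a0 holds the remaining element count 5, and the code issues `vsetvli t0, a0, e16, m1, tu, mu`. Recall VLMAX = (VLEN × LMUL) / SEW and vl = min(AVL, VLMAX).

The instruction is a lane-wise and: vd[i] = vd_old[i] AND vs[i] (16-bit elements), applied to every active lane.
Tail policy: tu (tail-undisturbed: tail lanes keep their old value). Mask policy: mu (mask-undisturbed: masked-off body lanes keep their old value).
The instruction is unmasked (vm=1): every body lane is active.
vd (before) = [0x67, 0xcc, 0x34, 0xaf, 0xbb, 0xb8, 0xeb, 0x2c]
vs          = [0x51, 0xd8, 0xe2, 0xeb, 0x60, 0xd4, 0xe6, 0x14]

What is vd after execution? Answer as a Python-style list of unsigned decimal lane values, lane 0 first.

VLMAX = (128 × 1) / 16 = 8 lanes
vl ← min(5, 8) = 5
[0] and(0x67,0x51) = 0x41
[1] and(0xcc,0xd8) = 0xc8
[2] and(0x34,0xe2) = 0x20
[3] and(0xaf,0xeb) = 0xab
[4] and(0xbb,0x60) = 0x20
[5] tail/keep = 0xb8
[6] tail/keep = 0xeb
[7] tail/keep = 0x2c

vd = [65, 200, 32, 171, 32, 184, 235, 44]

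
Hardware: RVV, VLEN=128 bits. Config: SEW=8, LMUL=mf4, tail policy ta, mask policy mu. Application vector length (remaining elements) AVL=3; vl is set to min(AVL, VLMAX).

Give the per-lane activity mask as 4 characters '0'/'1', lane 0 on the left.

VLMAX = (128 × 1/4) / 8 = 4 lanes
AVL=3 ≤ VLMAX=4, so vl = 3
bits (lane 0 leftmost): 1110

predicate = 1110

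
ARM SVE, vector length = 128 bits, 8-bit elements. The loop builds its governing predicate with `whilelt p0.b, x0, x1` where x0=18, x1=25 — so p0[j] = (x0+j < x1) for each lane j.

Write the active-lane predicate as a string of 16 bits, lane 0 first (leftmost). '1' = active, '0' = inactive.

register lanes = 128/8 = 16
whilelt: lane j active iff 18+j < 25 → j < 7 → 7 active
bits (lane 0 leftmost): 1111111000000000

predicate = 1111111000000000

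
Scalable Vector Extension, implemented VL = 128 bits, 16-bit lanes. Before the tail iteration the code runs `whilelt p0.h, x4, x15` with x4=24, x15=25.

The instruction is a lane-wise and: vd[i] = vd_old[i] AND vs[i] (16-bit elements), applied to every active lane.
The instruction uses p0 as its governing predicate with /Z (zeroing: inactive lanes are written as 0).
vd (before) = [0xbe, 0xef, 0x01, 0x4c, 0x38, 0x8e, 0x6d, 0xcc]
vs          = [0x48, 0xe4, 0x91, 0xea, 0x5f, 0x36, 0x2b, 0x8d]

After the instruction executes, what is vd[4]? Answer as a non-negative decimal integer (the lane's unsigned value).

vd[4] = 0

register lanes = 128/16 = 8
active while 24+j < 25, i.e. j ∈ [0,1) capped at 8 ⇒ 1
[0] and(0xbe,0x48) = 0x08
[1] tail/zero = 0x00
[2] tail/zero = 0x00
[3] tail/zero = 0x00
[4] tail/zero = 0x00
[5] tail/zero = 0x00
[6] tail/zero = 0x00
[7] tail/zero = 0x00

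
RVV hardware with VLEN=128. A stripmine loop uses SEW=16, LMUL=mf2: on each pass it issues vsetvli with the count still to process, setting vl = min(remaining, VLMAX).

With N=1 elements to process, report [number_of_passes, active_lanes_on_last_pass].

[iterations, last_vl] = [1, 1]

VLMAX = (128 × 1/2) / 16 = 4 lanes
N=1: ⌈1/4⌉ = 1 iters; last vl = 1 − 0×4 = 1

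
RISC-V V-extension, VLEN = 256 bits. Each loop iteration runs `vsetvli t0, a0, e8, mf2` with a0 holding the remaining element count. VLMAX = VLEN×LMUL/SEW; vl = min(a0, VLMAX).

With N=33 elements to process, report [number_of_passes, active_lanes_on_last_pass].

lanes per group: 256·1/2/8 = 16
iterations = ceil(33/16) = 3; final-pass vl = 1

[iterations, last_vl] = [3, 1]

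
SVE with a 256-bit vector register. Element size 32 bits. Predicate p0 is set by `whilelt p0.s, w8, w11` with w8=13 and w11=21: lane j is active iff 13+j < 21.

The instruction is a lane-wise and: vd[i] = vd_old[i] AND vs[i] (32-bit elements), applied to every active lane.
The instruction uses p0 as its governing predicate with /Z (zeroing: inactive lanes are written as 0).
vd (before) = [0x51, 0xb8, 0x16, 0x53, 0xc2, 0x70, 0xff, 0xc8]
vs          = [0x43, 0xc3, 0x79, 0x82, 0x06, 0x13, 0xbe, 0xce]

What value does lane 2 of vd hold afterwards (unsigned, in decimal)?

vd[2] = 16

256-bit reg / 32-bit elem → 8 lanes
p0[j] = (13+j < 21); true for j=0..7 → 8 lanes set
[0] and(0x51,0x43) = 0x41
[1] and(0xb8,0xc3) = 0x80
[2] and(0x16,0x79) = 0x10
[3] and(0x53,0x82) = 0x02
[4] and(0xc2,0x06) = 0x02
[5] and(0x70,0x13) = 0x10
[6] and(0xff,0xbe) = 0xbe
[7] and(0xc8,0xce) = 0xc8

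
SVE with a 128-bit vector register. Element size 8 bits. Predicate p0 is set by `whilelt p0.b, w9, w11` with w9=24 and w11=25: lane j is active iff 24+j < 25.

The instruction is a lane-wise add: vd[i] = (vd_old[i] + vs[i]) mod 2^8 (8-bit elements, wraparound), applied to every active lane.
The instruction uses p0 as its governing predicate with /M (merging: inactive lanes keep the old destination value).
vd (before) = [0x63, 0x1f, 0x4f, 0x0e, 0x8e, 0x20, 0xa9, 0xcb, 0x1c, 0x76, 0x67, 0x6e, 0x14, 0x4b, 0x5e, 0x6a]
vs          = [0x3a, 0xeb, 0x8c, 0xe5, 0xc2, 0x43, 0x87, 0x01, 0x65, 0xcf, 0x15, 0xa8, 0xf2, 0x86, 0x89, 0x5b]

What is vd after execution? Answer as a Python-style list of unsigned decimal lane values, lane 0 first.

register lanes = 128/8 = 16
active while 24+j < 25, i.e. j ∈ [0,1) capped at 16 ⇒ 1
  i=0: add(0x63,0x3a) → 157
  i=1: tail/keep → 31
  i=2: tail/keep → 79
  i=3: tail/keep → 14
  i=4: tail/keep → 142
  i=5: tail/keep → 32
  i=6: tail/keep → 169
  i=7: tail/keep → 203
  i=8: tail/keep → 28
  i=9: tail/keep → 118
  i=10: tail/keep → 103
  i=11: tail/keep → 110
  i=12: tail/keep → 20
  i=13: tail/keep → 75
  i=14: tail/keep → 94
  i=15: tail/keep → 106

vd = [157, 31, 79, 14, 142, 32, 169, 203, 28, 118, 103, 110, 20, 75, 94, 106]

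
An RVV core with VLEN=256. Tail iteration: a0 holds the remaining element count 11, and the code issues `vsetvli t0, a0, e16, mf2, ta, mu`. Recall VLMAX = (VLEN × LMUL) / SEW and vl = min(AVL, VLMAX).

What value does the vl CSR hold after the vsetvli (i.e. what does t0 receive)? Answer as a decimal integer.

vl = 8

lanes per group: 256·1/2/16 = 8
vl = min(AVL, VLMAX) = min(11, 8) = 8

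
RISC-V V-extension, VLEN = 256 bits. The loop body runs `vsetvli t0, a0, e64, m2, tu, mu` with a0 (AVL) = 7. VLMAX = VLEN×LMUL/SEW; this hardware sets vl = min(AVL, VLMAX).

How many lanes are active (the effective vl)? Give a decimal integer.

vl = 7

VLMAX = (256 × 2) / 64 = 8 lanes
AVL=7 ≤ VLMAX=8, so vl = 7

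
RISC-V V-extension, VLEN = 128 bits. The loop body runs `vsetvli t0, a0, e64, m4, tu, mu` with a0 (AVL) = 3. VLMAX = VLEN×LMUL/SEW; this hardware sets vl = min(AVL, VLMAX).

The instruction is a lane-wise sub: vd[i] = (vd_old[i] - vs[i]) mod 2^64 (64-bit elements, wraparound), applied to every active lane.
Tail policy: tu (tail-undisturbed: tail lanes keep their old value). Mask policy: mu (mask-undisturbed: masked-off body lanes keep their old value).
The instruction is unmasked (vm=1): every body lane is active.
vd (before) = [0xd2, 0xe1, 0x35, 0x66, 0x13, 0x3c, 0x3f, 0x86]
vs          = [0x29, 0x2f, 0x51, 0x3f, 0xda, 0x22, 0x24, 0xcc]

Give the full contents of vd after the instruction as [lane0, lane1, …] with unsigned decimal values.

VLMAX = (128 × 4) / 64 = 8 lanes
vl = min(AVL, VLMAX) = min(3, 8) = 3
  i=0: sub(0xd2,0x29) → 169
  i=1: sub(0xe1,0x2f) → 178
  i=2: sub(0x35,0x51) → 18446744073709551588
  i=3: tail/keep → 102
  i=4: tail/keep → 19
  i=5: tail/keep → 60
  i=6: tail/keep → 63
  i=7: tail/keep → 134

vd = [169, 178, 18446744073709551588, 102, 19, 60, 63, 134]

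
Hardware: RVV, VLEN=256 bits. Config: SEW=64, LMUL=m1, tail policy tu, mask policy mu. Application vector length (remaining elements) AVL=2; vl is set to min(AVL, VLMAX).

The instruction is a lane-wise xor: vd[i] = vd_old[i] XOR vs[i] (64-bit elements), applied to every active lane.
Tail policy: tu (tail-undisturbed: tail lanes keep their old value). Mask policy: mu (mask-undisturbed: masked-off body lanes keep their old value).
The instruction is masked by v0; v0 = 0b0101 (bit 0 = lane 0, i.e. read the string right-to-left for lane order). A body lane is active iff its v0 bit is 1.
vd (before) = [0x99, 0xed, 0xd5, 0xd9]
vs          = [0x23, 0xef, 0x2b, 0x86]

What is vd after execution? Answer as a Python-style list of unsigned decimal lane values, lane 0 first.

vd = [186, 237, 213, 217]

lanes per group: 256·1/64 = 4
vl ← min(2, 4) = 2
  i=0: xor(0x99,0x23) → 186
  i=1: mask-off/keep → 237
  i=2: tail/keep → 213
  i=3: tail/keep → 217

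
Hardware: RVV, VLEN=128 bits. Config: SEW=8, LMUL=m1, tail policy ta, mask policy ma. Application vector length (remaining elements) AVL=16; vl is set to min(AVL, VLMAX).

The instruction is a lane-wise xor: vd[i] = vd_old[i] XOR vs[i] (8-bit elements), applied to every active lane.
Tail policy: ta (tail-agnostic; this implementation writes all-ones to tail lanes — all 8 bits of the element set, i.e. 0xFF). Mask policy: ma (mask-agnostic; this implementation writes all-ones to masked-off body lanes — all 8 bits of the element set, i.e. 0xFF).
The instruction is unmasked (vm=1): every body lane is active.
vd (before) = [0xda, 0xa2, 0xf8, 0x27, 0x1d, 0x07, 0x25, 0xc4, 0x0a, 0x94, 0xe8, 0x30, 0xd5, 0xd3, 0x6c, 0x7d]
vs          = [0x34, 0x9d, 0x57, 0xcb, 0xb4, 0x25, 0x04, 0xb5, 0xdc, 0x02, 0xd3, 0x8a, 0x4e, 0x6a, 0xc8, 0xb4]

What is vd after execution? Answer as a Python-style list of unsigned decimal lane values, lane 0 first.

vd = [238, 63, 175, 236, 169, 34, 33, 113, 214, 150, 59, 186, 155, 185, 164, 201]

VLMAX = VLEN×LMUL/SEW = 128×1/8 = 16
vl ← min(16, 16) = 16
vd[0] xor(0xda,0x34) -> 0xee
vd[1] xor(0xa2,0x9d) -> 0x3f
vd[2] xor(0xf8,0x57) -> 0xaf
vd[3] xor(0x27,0xcb) -> 0xec
vd[4] xor(0x1d,0xb4) -> 0xa9
vd[5] xor(0x07,0x25) -> 0x22
vd[6] xor(0x25,0x04) -> 0x21
vd[7] xor(0xc4,0xb5) -> 0x71
vd[8] xor(0x0a,0xdc) -> 0xd6
vd[9] xor(0x94,0x02) -> 0x96
vd[10] xor(0xe8,0xd3) -> 0x3b
vd[11] xor(0x30,0x8a) -> 0xba
vd[12] xor(0xd5,0x4e) -> 0x9b
vd[13] xor(0xd3,0x6a) -> 0xb9
vd[14] xor(0x6c,0xc8) -> 0xa4
vd[15] xor(0x7d,0xb4) -> 0xc9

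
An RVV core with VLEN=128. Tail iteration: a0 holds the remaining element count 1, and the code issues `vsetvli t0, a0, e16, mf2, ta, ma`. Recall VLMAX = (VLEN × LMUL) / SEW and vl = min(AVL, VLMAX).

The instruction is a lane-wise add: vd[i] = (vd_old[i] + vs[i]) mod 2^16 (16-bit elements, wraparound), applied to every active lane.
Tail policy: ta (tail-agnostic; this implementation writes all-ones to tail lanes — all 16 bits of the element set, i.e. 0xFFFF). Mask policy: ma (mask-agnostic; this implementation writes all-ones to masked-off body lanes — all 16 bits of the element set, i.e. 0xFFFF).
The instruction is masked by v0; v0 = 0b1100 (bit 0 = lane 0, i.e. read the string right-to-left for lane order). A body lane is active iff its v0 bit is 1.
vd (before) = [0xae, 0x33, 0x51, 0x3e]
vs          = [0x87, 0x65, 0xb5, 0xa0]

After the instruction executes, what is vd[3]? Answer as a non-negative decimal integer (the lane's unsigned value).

vd[3] = 65535

VLMAX = VLEN×LMUL/SEW = 128×1/2/16 = 4
AVL=1 ≤ VLMAX=4, so vl = 1
  i=0: mask-off/ones → 65535
  i=1: tail/ones → 65535
  i=2: tail/ones → 65535
  i=3: tail/ones → 65535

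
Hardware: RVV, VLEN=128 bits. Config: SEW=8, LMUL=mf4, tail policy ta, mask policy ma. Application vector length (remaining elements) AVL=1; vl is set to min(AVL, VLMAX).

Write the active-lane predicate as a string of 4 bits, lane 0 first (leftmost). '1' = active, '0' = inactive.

VLMAX = VLEN×LMUL/SEW = 128×1/4/8 = 4
vl ← min(1, 4) = 1
bits (lane 0 leftmost): 1000

predicate = 1000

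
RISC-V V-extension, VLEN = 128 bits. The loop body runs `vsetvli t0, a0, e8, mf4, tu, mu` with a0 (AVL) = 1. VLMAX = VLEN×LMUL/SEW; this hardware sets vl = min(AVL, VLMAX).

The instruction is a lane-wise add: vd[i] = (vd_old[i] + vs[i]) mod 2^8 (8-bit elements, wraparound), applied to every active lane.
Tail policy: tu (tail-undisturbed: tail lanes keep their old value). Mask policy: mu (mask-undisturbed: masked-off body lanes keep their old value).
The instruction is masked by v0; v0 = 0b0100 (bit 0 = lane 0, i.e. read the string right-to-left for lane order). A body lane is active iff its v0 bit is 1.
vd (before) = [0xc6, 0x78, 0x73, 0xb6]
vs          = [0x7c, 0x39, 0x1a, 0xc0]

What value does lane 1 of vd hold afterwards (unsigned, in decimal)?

vd[1] = 120

lanes per group: 128·1/4/8 = 4
AVL=1 ≤ VLMAX=4, so vl = 1
  i=0: mask-off/keep → 198
  i=1: tail/keep → 120
  i=2: tail/keep → 115
  i=3: tail/keep → 182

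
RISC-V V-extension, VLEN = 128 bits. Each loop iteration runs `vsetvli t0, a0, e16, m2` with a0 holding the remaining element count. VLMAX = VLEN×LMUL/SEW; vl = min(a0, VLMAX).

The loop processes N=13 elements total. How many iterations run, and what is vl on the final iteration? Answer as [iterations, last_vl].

VLMAX = VLEN×LMUL/SEW = 128×2/16 = 16
13 elements at 16/iter → 1 passes, remainder 13 on the last

[iterations, last_vl] = [1, 13]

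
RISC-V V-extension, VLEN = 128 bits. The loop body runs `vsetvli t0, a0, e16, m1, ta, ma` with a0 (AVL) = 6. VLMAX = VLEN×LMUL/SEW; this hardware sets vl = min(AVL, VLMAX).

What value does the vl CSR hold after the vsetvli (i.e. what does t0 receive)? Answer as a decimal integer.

lanes per group: 128·1/16 = 8
AVL=6 ≤ VLMAX=8, so vl = 6

vl = 6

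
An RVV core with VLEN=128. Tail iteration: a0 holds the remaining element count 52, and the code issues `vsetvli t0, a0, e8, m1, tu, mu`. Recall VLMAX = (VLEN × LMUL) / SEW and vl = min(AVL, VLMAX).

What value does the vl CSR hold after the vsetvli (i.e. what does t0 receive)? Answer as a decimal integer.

lanes per group: 128·1/8 = 16
AVL=52 > VLMAX=16, so vl = 16

vl = 16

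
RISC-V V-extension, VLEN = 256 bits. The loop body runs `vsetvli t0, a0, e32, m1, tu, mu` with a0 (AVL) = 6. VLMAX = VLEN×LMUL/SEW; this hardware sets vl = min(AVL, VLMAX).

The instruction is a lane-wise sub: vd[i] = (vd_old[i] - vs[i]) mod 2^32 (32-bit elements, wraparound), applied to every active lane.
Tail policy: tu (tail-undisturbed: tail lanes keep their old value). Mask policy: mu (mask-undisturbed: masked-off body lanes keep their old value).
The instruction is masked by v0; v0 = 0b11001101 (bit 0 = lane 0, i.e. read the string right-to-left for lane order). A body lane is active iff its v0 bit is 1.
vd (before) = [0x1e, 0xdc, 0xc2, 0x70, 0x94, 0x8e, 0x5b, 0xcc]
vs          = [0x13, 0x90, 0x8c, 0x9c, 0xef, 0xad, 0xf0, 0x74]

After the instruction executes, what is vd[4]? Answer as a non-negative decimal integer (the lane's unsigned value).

vd[4] = 148

VLMAX = (256 × 1) / 32 = 8 lanes
AVL=6 ≤ VLMAX=8, so vl = 6
vd[0] sub(0x1e,0x13) -> 0x0b
vd[1] mask-off/keep -> 0xdc
vd[2] sub(0xc2,0x8c) -> 0x36
vd[3] sub(0x70,0x9c) -> 0xffffffd4
vd[4] mask-off/keep -> 0x94
vd[5] mask-off/keep -> 0x8e
vd[6] tail/keep -> 0x5b
vd[7] tail/keep -> 0xcc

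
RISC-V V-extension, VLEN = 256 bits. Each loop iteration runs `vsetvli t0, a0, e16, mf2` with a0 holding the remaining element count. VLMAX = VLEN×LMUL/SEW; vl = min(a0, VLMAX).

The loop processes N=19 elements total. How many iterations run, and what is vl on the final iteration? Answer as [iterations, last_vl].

[iterations, last_vl] = [3, 3]

lanes per group: 256·1/2/16 = 8
iterations = ceil(19/8) = 3; final-pass vl = 3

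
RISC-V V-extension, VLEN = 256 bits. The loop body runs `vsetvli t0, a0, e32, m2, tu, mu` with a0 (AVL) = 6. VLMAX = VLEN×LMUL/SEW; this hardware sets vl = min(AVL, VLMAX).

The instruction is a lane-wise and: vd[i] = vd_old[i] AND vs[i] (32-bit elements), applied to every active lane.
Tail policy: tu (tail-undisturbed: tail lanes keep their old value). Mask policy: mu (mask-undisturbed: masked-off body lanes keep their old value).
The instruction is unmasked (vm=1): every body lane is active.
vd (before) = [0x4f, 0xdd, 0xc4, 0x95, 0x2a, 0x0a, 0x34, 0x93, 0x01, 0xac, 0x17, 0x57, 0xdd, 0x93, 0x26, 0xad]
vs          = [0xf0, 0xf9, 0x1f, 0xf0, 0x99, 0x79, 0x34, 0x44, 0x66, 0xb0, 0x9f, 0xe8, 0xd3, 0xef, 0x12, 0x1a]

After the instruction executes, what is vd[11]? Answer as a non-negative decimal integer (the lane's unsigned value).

vd[11] = 87

lanes per group: 256·2/32 = 16
vl = min(AVL, VLMAX) = min(6, 16) = 6
  i=0: and(0x4f,0xf0) → 64
  i=1: and(0xdd,0xf9) → 217
  i=2: and(0xc4,0x1f) → 4
  i=3: and(0x95,0xf0) → 144
  i=4: and(0x2a,0x99) → 8
  i=5: and(0x0a,0x79) → 8
  i=6: tail/keep → 52
  i=7: tail/keep → 147
  i=8: tail/keep → 1
  i=9: tail/keep → 172
  i=10: tail/keep → 23
  i=11: tail/keep → 87
  i=12: tail/keep → 221
  i=13: tail/keep → 147
  i=14: tail/keep → 38
  i=15: tail/keep → 173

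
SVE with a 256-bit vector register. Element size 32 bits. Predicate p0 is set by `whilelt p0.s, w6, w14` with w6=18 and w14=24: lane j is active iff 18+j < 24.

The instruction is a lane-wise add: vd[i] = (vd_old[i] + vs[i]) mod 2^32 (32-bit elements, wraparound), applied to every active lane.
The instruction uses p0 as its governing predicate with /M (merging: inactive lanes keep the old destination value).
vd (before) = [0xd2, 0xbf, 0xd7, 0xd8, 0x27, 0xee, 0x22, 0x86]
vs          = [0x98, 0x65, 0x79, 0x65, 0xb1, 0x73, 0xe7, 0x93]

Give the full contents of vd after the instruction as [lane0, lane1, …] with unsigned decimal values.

vd = [362, 292, 336, 317, 216, 353, 34, 134]

register lanes = 256/32 = 8
p0[j] = (18+j < 24); true for j=0..5 → 6 lanes set
  i=0: add(0xd2,0x98) → 362
  i=1: add(0xbf,0x65) → 292
  i=2: add(0xd7,0x79) → 336
  i=3: add(0xd8,0x65) → 317
  i=4: add(0x27,0xb1) → 216
  i=5: add(0xee,0x73) → 353
  i=6: tail/keep → 34
  i=7: tail/keep → 134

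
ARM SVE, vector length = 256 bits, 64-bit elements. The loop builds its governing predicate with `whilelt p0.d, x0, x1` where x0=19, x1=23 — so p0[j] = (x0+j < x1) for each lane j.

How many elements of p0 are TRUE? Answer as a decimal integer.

vl = 4

register lanes = 256/64 = 4
active while 19+j < 23, i.e. j ∈ [0,4) capped at 4 ⇒ 4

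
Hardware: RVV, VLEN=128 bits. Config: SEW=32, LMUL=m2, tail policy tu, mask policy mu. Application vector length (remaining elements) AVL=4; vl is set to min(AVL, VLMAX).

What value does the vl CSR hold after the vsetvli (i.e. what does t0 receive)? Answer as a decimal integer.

VLMAX = VLEN×LMUL/SEW = 128×2/32 = 8
vl = min(AVL, VLMAX) = min(4, 8) = 4

vl = 4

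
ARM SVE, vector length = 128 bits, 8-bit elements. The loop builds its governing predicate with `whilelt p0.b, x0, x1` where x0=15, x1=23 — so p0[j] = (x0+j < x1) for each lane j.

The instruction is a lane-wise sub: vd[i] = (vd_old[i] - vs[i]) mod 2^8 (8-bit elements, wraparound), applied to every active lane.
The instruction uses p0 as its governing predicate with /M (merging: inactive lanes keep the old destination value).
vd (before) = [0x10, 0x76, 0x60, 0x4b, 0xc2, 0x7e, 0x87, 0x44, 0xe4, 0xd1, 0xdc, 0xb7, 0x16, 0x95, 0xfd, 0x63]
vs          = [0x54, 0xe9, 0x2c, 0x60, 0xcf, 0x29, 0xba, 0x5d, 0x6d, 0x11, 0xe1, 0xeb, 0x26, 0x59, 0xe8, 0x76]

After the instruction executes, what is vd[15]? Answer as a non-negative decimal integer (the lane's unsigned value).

register lanes = 128/8 = 16
p0[j] = (15+j < 23); true for j=0..7 → 8 lanes set
[0] sub(0x10,0x54) = 0xbc
[1] sub(0x76,0xe9) = 0x8d
[2] sub(0x60,0x2c) = 0x34
[3] sub(0x4b,0x60) = 0xeb
[4] sub(0xc2,0xcf) = 0xf3
[5] sub(0x7e,0x29) = 0x55
[6] sub(0x87,0xba) = 0xcd
[7] sub(0x44,0x5d) = 0xe7
[8] tail/keep = 0xe4
[9] tail/keep = 0xd1
[10] tail/keep = 0xdc
[11] tail/keep = 0xb7
[12] tail/keep = 0x16
[13] tail/keep = 0x95
[14] tail/keep = 0xfd
[15] tail/keep = 0x63

vd[15] = 99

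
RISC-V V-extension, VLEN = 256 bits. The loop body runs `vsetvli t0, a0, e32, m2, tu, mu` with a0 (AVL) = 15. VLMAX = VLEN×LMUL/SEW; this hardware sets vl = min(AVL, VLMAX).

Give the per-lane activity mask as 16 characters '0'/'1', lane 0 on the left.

VLMAX = VLEN×LMUL/SEW = 256×2/32 = 16
vl ← min(15, 16) = 15
bits (lane 0 leftmost): 1111111111111110

predicate = 1111111111111110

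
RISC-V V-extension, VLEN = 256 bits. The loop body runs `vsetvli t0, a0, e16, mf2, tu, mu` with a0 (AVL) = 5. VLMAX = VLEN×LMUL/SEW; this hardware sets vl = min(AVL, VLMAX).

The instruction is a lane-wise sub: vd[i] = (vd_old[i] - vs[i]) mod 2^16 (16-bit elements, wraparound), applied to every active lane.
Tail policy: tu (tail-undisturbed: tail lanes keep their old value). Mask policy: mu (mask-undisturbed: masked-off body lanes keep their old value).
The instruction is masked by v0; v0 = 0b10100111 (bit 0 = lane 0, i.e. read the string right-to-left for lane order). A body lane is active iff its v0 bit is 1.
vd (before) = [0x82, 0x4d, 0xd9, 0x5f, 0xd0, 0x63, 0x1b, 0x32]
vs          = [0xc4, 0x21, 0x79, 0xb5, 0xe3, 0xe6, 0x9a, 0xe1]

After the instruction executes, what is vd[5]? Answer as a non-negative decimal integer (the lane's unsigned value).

vd[5] = 99

VLMAX = (256 × 1/2) / 16 = 8 lanes
AVL=5 ≤ VLMAX=8, so vl = 5
[0] sub(0x82,0xc4) = 0xffbe
[1] sub(0x4d,0x21) = 0x2c
[2] sub(0xd9,0x79) = 0x60
[3] mask-off/keep = 0x5f
[4] mask-off/keep = 0xd0
[5] tail/keep = 0x63
[6] tail/keep = 0x1b
[7] tail/keep = 0x32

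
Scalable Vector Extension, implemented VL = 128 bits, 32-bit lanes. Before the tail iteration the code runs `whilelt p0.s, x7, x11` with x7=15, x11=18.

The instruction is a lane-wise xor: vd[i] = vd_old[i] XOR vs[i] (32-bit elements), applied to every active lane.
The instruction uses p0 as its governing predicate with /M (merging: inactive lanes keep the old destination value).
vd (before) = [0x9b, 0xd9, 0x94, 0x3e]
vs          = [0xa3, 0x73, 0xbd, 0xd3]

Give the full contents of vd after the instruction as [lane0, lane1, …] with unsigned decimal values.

128-bit reg / 32-bit elem → 4 lanes
whilelt: lane j active iff 15+j < 18 → j < 3 → 3 active
lane  0: xor(0x9b,0xa3) ⇒ 0x38
lane  1: xor(0xd9,0x73) ⇒ 0xaa
lane  2: xor(0x94,0xbd) ⇒ 0x29
lane  3: tail/keep ⇒ 0x3e

vd = [56, 170, 41, 62]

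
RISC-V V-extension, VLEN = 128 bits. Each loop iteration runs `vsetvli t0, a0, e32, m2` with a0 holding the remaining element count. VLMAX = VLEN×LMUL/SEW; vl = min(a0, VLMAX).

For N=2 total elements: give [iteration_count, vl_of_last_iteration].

VLMAX = VLEN×LMUL/SEW = 128×2/32 = 8
2 elements at 8/iter → 1 passes, remainder 2 on the last

[iterations, last_vl] = [1, 2]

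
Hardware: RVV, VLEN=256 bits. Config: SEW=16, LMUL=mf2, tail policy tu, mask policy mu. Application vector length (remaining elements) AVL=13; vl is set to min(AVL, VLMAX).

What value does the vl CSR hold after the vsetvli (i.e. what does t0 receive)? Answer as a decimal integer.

lanes per group: 256·1/2/16 = 8
vl ← min(13, 8) = 8

vl = 8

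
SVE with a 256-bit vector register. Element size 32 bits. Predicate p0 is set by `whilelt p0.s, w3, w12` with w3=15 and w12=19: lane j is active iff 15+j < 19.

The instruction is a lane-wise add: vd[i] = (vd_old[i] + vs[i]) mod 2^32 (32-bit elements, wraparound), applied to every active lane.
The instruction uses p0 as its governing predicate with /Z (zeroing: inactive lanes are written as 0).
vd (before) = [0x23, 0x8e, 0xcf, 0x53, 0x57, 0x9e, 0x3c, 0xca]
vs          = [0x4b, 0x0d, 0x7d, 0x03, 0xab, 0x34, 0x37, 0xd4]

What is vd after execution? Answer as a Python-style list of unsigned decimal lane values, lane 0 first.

vd = [110, 155, 332, 86, 0, 0, 0, 0]

lane count: 256 div 32 = 8
p0[j] = (15+j < 19); true for j=0..3 → 4 lanes set
vd[0] add(0x23,0x4b) -> 0x6e
vd[1] add(0x8e,0x0d) -> 0x9b
vd[2] add(0xcf,0x7d) -> 0x14c
vd[3] add(0x53,0x03) -> 0x56
vd[4] tail/zero -> 0x00
vd[5] tail/zero -> 0x00
vd[6] tail/zero -> 0x00
vd[7] tail/zero -> 0x00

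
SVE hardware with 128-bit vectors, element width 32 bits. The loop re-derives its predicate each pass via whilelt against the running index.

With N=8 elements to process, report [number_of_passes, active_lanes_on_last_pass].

lane count: 128 div 32 = 4
N=8: ⌈8/4⌉ = 2 iters; last vl = 8 − 1×4 = 4

[iterations, last_vl] = [2, 4]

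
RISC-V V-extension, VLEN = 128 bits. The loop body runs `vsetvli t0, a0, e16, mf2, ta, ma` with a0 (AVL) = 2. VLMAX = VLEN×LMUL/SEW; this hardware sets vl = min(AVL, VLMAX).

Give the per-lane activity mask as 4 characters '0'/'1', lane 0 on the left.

predicate = 1100

VLMAX = VLEN×LMUL/SEW = 128×1/2/16 = 4
vl ← min(2, 4) = 2
bits (lane 0 leftmost): 1100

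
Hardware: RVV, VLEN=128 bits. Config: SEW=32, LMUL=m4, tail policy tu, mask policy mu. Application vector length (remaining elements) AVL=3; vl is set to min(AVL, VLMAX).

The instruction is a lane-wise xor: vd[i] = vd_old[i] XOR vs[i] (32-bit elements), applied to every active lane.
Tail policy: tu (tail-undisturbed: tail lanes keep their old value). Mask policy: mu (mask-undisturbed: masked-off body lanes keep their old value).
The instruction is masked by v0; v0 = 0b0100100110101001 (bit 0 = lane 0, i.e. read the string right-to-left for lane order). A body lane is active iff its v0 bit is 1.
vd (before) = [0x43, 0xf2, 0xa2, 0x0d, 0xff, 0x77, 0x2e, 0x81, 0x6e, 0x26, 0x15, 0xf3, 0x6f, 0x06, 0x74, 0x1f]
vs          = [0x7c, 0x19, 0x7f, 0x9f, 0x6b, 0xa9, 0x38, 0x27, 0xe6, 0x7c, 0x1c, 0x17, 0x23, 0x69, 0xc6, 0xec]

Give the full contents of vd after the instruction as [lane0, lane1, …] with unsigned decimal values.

VLMAX = (128 × 4) / 32 = 16 lanes
vl = min(AVL, VLMAX) = min(3, 16) = 3
  i=0: xor(0x43,0x7c) → 63
  i=1: mask-off/keep → 242
  i=2: mask-off/keep → 162
  i=3: tail/keep → 13
  i=4: tail/keep → 255
  i=5: tail/keep → 119
  i=6: tail/keep → 46
  i=7: tail/keep → 129
  i=8: tail/keep → 110
  i=9: tail/keep → 38
  i=10: tail/keep → 21
  i=11: tail/keep → 243
  i=12: tail/keep → 111
  i=13: tail/keep → 6
  i=14: tail/keep → 116
  i=15: tail/keep → 31

vd = [63, 242, 162, 13, 255, 119, 46, 129, 110, 38, 21, 243, 111, 6, 116, 31]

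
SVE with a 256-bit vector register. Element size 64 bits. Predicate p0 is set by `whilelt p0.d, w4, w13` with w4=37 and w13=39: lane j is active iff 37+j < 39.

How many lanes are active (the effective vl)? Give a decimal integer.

register lanes = 256/64 = 4
p0[j] = (37+j < 39); true for j=0..1 → 2 lanes set

vl = 2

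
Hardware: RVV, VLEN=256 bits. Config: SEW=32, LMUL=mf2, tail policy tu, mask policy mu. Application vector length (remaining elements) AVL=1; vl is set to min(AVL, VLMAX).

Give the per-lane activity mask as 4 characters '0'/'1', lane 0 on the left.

predicate = 1000

VLMAX = (256 × 1/2) / 32 = 4 lanes
AVL=1 ≤ VLMAX=4, so vl = 1
bits (lane 0 leftmost): 1000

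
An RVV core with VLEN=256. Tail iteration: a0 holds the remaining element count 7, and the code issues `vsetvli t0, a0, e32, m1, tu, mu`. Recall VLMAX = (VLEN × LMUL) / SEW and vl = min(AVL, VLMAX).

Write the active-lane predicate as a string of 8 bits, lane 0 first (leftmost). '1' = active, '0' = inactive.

VLMAX = (256 × 1) / 32 = 8 lanes
AVL=7 ≤ VLMAX=8, so vl = 7
bits (lane 0 leftmost): 11111110

predicate = 11111110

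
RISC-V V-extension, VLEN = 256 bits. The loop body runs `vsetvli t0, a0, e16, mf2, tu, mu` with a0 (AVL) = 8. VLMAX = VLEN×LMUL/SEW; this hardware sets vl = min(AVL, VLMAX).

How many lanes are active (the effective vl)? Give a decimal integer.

VLMAX = (256 × 1/2) / 16 = 8 lanes
AVL=8 ≤ VLMAX=8, so vl = 8

vl = 8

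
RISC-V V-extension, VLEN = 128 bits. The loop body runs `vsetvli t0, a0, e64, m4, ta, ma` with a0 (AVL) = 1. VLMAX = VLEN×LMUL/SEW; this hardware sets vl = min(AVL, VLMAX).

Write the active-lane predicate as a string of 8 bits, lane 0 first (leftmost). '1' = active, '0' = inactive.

lanes per group: 128·4/64 = 8
vl ← min(1, 8) = 1
bits (lane 0 leftmost): 10000000

predicate = 10000000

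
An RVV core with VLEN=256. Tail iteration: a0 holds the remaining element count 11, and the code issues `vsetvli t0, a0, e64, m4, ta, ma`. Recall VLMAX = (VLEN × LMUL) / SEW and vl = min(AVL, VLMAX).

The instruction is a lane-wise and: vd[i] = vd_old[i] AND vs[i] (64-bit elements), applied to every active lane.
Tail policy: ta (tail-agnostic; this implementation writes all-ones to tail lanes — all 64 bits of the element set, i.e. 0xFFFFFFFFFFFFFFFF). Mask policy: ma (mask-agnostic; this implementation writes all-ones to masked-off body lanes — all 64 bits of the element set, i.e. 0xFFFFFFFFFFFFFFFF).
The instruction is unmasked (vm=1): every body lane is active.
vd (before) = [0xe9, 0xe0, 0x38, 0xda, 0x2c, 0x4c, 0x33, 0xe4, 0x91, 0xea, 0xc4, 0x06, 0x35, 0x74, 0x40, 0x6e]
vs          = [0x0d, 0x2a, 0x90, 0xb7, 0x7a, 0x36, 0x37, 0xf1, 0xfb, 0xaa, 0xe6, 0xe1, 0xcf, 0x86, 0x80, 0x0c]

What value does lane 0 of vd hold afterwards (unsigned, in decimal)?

lanes per group: 256·4/64 = 16
vl ← min(11, 16) = 11
  i=0: and(0xe9,0x0d) → 9
  i=1: and(0xe0,0x2a) → 32
  i=2: and(0x38,0x90) → 16
  i=3: and(0xda,0xb7) → 146
  i=4: and(0x2c,0x7a) → 40
  i=5: and(0x4c,0x36) → 4
  i=6: and(0x33,0x37) → 51
  i=7: and(0xe4,0xf1) → 224
  i=8: and(0x91,0xfb) → 145
  i=9: and(0xea,0xaa) → 170
  i=10: and(0xc4,0xe6) → 196
  i=11: tail/ones → 18446744073709551615
  i=12: tail/ones → 18446744073709551615
  i=13: tail/ones → 18446744073709551615
  i=14: tail/ones → 18446744073709551615
  i=15: tail/ones → 18446744073709551615

vd[0] = 9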